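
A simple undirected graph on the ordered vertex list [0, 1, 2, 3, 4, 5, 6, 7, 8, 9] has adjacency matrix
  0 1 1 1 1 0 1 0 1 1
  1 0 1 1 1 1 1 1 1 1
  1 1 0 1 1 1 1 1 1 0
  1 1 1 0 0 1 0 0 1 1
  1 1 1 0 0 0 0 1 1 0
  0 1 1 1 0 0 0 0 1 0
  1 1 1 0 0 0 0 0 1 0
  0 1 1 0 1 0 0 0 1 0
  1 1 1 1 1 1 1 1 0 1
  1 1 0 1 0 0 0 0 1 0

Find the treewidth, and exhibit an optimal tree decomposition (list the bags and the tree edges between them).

The largest bag has 5 vertices, giving width 4; this decomposition certifies tw(G) ≤ 4. For the lower bound, the 5 vertices {0, 1, 3, 8, 9} are pairwise adjacent, and any tree decomposition puts a clique entirely inside one bag — forcing width ≥ 4. Therefore the treewidth is 4.

Treewidth 4.
Bags: B1 = {0, 1, 2, 3, 8}  B2 = {0, 1, 2, 4, 8}  B3 = {0, 1, 3, 8, 9}  B4 = {1, 2, 4, 7, 8}  B5 = {0, 1, 2, 6, 8}  B6 = {1, 2, 3, 5, 8}
Tree: B1–B2, B1–B3, B2–B4, B1–B5, B1–B6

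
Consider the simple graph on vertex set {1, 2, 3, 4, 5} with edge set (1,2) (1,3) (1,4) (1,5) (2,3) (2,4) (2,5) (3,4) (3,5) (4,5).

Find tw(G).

4

A width-4 tree decomposition is:
Bags: B1 = {1, 2, 3, 4, 5}
Tree: (single bag)
With just one bag of size 5, the width is 5 − 1 = 4, so tw(G) ≤ 4. On the other hand G contains the 5-clique {1, 2, 3, 4, 5}. A clique must lie in a single bag of any decomposition, so no decomposition can have width below 4. Combining the bounds, tw(G) = 4.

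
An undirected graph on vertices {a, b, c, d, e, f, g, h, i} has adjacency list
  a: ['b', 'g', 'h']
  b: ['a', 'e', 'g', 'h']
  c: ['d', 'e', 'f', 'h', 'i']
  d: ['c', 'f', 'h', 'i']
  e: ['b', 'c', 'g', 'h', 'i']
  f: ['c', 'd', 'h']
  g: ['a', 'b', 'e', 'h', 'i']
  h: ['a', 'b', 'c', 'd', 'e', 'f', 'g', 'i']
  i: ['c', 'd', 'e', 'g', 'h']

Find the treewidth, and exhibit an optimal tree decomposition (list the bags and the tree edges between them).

Every bag has size at most 4, so the width is 4 − 1 = 3 and tw(G) ≤ 3. On the other hand G contains the 4-clique {c, d, f, h}. A clique must lie in a single bag of any decomposition, so no decomposition can have width below 3. Hence tw(G) = 3 exactly.

Treewidth 3.
One such decomposition:
Bags: B1 = {b, e, g, h}  B2 = {e, g, h, i}  B3 = {c, e, h, i}  B4 = {c, d, h, i}  B5 = {a, b, g, h}  B6 = {c, d, f, h}
Tree: B1–B2, B2–B3, B3–B4, B1–B5, B4–B6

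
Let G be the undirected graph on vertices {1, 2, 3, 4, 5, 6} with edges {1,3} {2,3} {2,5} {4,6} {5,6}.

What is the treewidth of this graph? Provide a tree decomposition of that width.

Treewidth 1.
One optimal decomposition is:
Bags: B1 = {1, 3}  B2 = {2, 3}  B3 = {2, 5}  B4 = {5, 6}  B5 = {4, 6}
Tree: B1–B2, B2–B3, B3–B4, B4–B5

Every bag has size at most 2, so the width is 2 − 1 = 1 and tw(G) ≤ 1. Any graph with an edge has treewidth ≥ 1, and G has the edge 1–3. The upper and lower bounds meet at 1, so that is the treewidth.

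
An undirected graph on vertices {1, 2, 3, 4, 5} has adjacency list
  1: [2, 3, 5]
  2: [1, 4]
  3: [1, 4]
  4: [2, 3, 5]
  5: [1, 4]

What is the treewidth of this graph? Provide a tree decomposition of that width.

Each bag holds 3 vertices, so the decomposition has width 2, which upper-bounds the treewidth. The edges 1–2–4–3–1 form a cycle, so G is not a tree and its treewidth is at least 2. Hence tw(G) = 2 exactly.

Treewidth 2.
Bags: B1 = {1, 2, 4}  B2 = {1, 3, 4}  B3 = {1, 4, 5}
Tree: B1–B2, B2–B3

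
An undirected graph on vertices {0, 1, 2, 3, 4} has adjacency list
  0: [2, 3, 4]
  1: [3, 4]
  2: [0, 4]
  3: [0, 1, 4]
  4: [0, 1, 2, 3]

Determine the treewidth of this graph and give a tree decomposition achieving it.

Treewidth 2.
One optimal decomposition is:
Bags: B1 = {1, 3, 4}  B2 = {0, 3, 4}  B3 = {0, 2, 4}
Tree: B1–B2, B2–B3

Each bag holds 3 vertices, so the decomposition has width 2, which upper-bounds the treewidth. On the other hand G contains the 3-clique {0, 2, 4}. A clique must lie in a single bag of any decomposition, so no decomposition can have width below 2. Therefore the treewidth is 2.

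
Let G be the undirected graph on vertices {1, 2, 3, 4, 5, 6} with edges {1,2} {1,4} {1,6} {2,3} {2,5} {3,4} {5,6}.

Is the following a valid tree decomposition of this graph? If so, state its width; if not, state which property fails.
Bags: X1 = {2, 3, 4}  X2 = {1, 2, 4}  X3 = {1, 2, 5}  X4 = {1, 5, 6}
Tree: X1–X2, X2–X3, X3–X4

Yes; width 2.

Checking the three conditions: (i) the bags cover all of {1, 2, 3, 4, 5, 6}; (ii) for each edge, some bag contains both endpoints; (iii) the bags containing any fixed vertex form a subtree. All hold, so the decomposition is valid with width 3 − 1 = 2.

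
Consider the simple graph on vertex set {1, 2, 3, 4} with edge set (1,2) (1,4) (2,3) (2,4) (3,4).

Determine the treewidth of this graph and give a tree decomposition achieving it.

The largest bag has 3 vertices, giving width 2; this decomposition certifies tw(G) ≤ 2. For the lower bound, the 3 vertices {1, 2, 4} are pairwise adjacent, and any tree decomposition puts a clique entirely inside one bag — forcing width ≥ 2. Combining the bounds, tw(G) = 2.

Treewidth 2.
One such decomposition:
Bags: B1 = {2, 3, 4}  B2 = {1, 2, 4}
Tree: B1–B2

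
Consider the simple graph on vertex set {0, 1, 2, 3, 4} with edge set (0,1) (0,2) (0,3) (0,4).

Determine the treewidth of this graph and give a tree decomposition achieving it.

Each bag holds 2 vertices, so the decomposition has width 1, which upper-bounds the treewidth. G has an edge, so its treewidth is at least 1. The upper and lower bounds meet at 1, so that is the treewidth.

Treewidth 1.
Bags: B1 = {0, 1}  B2 = {0, 3}  B3 = {0, 4}  B4 = {0, 2}
Tree: B1–B2, B1–B3, B3–B4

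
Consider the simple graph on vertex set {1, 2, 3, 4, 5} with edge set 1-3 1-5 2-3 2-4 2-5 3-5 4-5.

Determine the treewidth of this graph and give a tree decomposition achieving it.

Treewidth 2.
One such decomposition:
Bags: B1 = {2, 3, 5}  B2 = {2, 4, 5}  B3 = {1, 3, 5}
Tree: B1–B2, B1–B3

Each bag holds 3 vertices, so the decomposition has width 2, which upper-bounds the treewidth. For the lower bound, the 3 vertices {1, 3, 5} are pairwise adjacent, and any tree decomposition puts a clique entirely inside one bag — forcing width ≥ 2. Therefore the treewidth is 2.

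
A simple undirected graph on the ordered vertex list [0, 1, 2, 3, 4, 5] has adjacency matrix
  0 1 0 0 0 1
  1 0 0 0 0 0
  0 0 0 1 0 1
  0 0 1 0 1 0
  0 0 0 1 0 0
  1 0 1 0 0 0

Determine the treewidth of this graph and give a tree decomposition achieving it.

The largest bag has 2 vertices, giving width 1; this decomposition certifies tw(G) ≤ 1. G has an edge, so its treewidth is at least 1. Hence tw(G) = 1 exactly.

Treewidth 1.
Bags: B1 = {0, 1}  B2 = {0, 5}  B3 = {2, 5}  B4 = {2, 3}  B5 = {3, 4}
Tree: B1–B2, B2–B3, B3–B4, B4–B5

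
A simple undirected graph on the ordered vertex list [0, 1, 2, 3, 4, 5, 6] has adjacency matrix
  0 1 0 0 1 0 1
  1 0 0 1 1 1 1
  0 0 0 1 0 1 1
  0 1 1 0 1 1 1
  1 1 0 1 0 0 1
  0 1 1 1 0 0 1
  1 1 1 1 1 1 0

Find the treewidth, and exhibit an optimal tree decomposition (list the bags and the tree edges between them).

Treewidth 3.
One such decomposition:
Bags: B1 = {1, 3, 4, 6}  B2 = {1, 3, 5, 6}  B3 = {0, 1, 4, 6}  B4 = {2, 3, 5, 6}
Tree: B1–B2, B1–B3, B2–B4

The largest bag has 4 vertices, giving width 3; this decomposition certifies tw(G) ≤ 3. For the lower bound, the 4 vertices {0, 1, 4, 6} are pairwise adjacent, and any tree decomposition puts a clique entirely inside one bag — forcing width ≥ 3. Combining the bounds, tw(G) = 3.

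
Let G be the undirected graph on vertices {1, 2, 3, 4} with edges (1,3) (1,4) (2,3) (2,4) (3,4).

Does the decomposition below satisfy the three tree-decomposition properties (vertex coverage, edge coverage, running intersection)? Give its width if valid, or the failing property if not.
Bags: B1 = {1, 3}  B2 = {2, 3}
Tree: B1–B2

A tree decomposition must satisfy three properties: every vertex lies in some bag; for every edge, both endpoints lie together in some bag; and for every vertex, the bags containing it form a connected subtree. Here vertex 4 appears in no bag, so the decomposition is invalid.

No — vertex 4 appears in no bag.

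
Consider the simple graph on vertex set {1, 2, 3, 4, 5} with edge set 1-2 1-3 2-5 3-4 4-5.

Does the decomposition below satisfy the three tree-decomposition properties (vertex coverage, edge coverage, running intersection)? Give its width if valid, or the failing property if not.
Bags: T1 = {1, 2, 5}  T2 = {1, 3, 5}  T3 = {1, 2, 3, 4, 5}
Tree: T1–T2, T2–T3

A tree decomposition must satisfy three properties: every vertex lies in some bag; for every edge, both endpoints lie together in some bag; and for every vertex, the bags containing it form a connected subtree. Here bags containing vertex 2 are not connected in the tree, so the decomposition is invalid.

No — bags containing vertex 2 are not connected in the tree.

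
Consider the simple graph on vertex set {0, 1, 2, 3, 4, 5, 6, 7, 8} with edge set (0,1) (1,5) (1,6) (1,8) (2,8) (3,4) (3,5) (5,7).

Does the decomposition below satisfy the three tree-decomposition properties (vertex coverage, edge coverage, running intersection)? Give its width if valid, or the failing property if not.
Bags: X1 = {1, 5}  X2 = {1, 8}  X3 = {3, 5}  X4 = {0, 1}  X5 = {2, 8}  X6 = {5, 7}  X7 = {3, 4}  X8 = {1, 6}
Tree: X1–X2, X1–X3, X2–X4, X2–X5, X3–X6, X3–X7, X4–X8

Yes; width 1.

Vertex coverage: the bags together contain {0, 1, 2, 3, 4, 5, 6, 7, 8}, the full vertex set. Edge coverage: each edge of G has both endpoints in at least one bag. Running intersection: for every vertex, the bags containing it form a connected subtree. All three properties hold, so this is a valid tree decomposition of width max|bag| − 1 = 1, and hence tw(G) ≤ 1.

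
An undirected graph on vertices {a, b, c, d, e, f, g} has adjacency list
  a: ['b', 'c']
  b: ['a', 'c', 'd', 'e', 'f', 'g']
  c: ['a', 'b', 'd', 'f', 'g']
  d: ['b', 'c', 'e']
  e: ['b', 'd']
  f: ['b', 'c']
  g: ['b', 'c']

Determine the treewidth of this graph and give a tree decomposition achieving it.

Every bag has size at most 3, so the width is 3 − 1 = 2 and tw(G) ≤ 2. Conversely, {b, d, e} is a clique of size 3, and the vertices of any clique must share a bag in every tree decomposition; so some bag has ≥ 3 vertices and tw(G) ≥ 2. The upper and lower bounds meet at 2, so that is the treewidth.

Treewidth 2.
One optimal decomposition is:
Bags: B1 = {b, c, d}  B2 = {b, c, g}  B3 = {b, c, f}  B4 = {a, b, c}  B5 = {b, d, e}
Tree: B1–B2, B2–B3, B1–B4, B1–B5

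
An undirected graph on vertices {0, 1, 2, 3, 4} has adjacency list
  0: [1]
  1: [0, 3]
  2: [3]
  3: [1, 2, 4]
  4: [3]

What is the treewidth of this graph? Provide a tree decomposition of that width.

The largest bag has 2 vertices, giving width 1; this decomposition certifies tw(G) ≤ 1. Since G has at least one edge (e.g. 3–1), it is not an edgeless graph, so tw(G) ≥ 1. The upper and lower bounds meet at 1, so that is the treewidth.

Treewidth 1.
One such decomposition:
Bags: B1 = {1, 3}  B2 = {0, 1}  B3 = {3, 4}  B4 = {2, 3}
Tree: B1–B2, B1–B3, B1–B4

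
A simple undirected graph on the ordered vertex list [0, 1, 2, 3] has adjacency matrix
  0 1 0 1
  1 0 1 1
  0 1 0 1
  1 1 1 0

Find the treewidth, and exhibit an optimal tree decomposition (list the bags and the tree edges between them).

Every bag has size at most 3, so the width is 3 − 1 = 2 and tw(G) ≤ 2. On the other hand G contains the 3-clique {0, 1, 3}. A clique must lie in a single bag of any decomposition, so no decomposition can have width below 2. Therefore the treewidth is 2.

Treewidth 2.
One optimal decomposition is:
Bags: B1 = {1, 2, 3}  B2 = {0, 1, 3}
Tree: B1–B2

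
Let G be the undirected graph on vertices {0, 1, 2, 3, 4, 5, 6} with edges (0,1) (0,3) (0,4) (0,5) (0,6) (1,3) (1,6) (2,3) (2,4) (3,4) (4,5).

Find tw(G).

2

A width-2 tree decomposition is:
Bags: B1 = {0, 3, 4}  B2 = {0, 1, 3}  B3 = {0, 1, 6}  B4 = {2, 3, 4}  B5 = {0, 4, 5}
Tree: B1–B2, B2–B3, B1–B4, B1–B5
The largest bag has 3 vertices, giving width 2; this decomposition certifies tw(G) ≤ 2. Conversely, {0, 1, 3} is a clique of size 3, and the vertices of any clique must share a bag in every tree decomposition; so some bag has ≥ 3 vertices and tw(G) ≥ 2. Therefore the treewidth is 2.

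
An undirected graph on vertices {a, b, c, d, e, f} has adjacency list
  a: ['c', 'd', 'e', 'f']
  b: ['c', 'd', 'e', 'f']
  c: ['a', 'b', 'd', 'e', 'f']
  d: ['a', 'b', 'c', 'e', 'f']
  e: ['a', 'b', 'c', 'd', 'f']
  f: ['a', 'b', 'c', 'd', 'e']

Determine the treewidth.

A width-4 tree decomposition is:
Bags: B1 = {a, c, d, e, f}  B2 = {b, c, d, e, f}
Tree: B1–B2
Every bag has size at most 5, so the width is 5 − 1 = 4 and tw(G) ≤ 4. On the other hand G contains the 5-clique {a, c, d, e, f}. A clique must lie in a single bag of any decomposition, so no decomposition can have width below 4. Combining the bounds, tw(G) = 4.

4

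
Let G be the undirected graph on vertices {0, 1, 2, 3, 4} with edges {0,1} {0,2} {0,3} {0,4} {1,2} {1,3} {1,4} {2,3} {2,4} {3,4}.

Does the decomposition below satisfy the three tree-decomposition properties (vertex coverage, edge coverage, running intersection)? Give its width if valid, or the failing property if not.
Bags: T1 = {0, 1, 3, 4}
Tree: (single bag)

No — vertex 2 appears in no bag.

A tree decomposition must satisfy three properties: every vertex lies in some bag; for every edge, both endpoints lie together in some bag; and for every vertex, the bags containing it form a connected subtree. Here vertex 2 appears in no bag, so the decomposition is invalid.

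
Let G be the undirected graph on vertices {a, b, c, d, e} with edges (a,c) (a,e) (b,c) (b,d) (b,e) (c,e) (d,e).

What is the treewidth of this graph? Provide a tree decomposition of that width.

Every bag has size at most 3, so the width is 3 − 1 = 2 and tw(G) ≤ 2. For the lower bound, the 3 vertices {b, d, e} are pairwise adjacent, and any tree decomposition puts a clique entirely inside one bag — forcing width ≥ 2. Therefore the treewidth is 2.

Treewidth 2.
Bags: B1 = {a, c, e}  B2 = {b, c, e}  B3 = {b, d, e}
Tree: B1–B2, B2–B3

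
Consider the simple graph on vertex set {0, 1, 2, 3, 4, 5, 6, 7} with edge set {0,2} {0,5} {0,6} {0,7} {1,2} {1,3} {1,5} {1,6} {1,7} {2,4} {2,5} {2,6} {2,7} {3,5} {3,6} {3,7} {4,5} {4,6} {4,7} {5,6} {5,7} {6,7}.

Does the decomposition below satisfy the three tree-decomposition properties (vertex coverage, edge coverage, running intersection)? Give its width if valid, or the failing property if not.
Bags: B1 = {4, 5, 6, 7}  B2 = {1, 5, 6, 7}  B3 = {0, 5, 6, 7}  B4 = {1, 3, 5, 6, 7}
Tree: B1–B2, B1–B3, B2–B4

A tree decomposition must satisfy three properties: every vertex lies in some bag; for every edge, both endpoints lie together in some bag; and for every vertex, the bags containing it form a connected subtree. Here vertex 2 appears in no bag, so the decomposition is invalid.

No — vertex 2 appears in no bag.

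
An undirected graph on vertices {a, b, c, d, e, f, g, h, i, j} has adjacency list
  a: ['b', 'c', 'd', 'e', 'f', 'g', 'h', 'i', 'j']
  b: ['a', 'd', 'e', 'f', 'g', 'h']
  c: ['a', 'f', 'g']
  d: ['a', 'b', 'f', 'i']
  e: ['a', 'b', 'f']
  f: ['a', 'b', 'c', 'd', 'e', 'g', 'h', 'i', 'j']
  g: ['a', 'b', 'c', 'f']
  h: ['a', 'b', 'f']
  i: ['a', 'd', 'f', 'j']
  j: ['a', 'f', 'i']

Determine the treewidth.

A width-3 tree decomposition is:
Bags: B1 = {a, d, f, i}  B2 = {a, b, d, f}  B3 = {a, b, f, g}  B4 = {a, b, e, f}  B5 = {a, f, i, j}  B6 = {a, b, f, h}  B7 = {a, c, f, g}
Tree: B1–B2, B2–B3, B2–B4, B1–B5, B2–B6, B3–B7
The largest bag has 4 vertices, giving width 3; this decomposition certifies tw(G) ≤ 3. For the lower bound, the 4 vertices {a, f, i, j} are pairwise adjacent, and any tree decomposition puts a clique entirely inside one bag — forcing width ≥ 3. Combining the bounds, tw(G) = 3.

3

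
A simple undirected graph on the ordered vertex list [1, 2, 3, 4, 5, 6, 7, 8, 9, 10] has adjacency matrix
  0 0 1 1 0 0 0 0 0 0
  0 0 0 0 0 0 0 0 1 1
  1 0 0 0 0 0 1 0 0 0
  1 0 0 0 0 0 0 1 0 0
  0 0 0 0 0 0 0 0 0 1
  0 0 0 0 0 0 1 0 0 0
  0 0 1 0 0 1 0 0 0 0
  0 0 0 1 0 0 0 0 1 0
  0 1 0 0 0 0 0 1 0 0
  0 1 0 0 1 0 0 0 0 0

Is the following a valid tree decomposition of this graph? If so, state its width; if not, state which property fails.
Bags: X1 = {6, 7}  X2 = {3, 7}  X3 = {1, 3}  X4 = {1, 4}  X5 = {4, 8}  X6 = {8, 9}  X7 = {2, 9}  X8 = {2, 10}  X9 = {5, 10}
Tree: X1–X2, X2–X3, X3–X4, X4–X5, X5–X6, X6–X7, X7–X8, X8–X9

Every vertex of G appears in some bag (union = {1, 2, 3, 4, 5, 6, 7, 8, 9, 10}); every edge is covered by a bag; and for each vertex v the set of bags containing v is connected in the bag tree. The decomposition is therefore valid. The largest bag has 2 vertices, so the width is 1.

Yes; width 1.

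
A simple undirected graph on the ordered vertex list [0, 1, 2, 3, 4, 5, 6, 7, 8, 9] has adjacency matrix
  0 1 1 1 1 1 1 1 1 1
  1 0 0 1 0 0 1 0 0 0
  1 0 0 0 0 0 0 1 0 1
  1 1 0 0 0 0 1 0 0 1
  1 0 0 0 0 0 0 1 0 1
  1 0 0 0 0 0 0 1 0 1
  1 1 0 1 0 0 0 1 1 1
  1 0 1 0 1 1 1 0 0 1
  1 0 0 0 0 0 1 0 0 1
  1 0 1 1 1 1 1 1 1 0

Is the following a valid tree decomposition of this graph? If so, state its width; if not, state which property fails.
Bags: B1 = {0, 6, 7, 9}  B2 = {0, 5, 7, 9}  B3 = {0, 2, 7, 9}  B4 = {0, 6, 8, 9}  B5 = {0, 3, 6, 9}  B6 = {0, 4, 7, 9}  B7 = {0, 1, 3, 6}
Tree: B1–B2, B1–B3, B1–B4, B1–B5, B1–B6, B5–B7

Checking the three conditions: (i) the bags cover all of {0, 1, 2, 3, 4, 5, 6, 7, 8, 9}; (ii) for each edge, some bag contains both endpoints; (iii) the bags containing any fixed vertex form a subtree. All hold, so the decomposition is valid with width 4 − 1 = 3.

Yes; width 3.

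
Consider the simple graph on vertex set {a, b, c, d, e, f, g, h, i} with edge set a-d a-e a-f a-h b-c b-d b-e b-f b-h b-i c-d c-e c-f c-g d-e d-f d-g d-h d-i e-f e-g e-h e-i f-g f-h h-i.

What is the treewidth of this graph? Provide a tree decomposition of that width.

Treewidth 4.
One such decomposition:
Bags: B1 = {c, d, e, f, g}  B2 = {b, c, d, e, f}  B3 = {b, d, e, f, h}  B4 = {b, d, e, h, i}  B5 = {a, d, e, f, h}
Tree: B1–B2, B2–B3, B3–B4, B3–B5

Each bag holds 5 vertices, so the decomposition has width 4, which upper-bounds the treewidth. On the other hand G contains the 5-clique {c, d, e, f, g}. A clique must lie in a single bag of any decomposition, so no decomposition can have width below 4. Therefore the treewidth is 4.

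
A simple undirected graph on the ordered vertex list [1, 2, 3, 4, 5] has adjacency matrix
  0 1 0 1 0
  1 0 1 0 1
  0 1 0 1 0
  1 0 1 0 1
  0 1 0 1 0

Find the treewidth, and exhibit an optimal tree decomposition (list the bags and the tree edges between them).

Treewidth 2.
One such decomposition:
Bags: B1 = {2, 4, 5}  B2 = {1, 2, 4}  B3 = {2, 3, 4}
Tree: B1–B2, B2–B3

Every bag has size at most 3, so the width is 3 − 1 = 2 and tw(G) ≤ 2. Since 5–4–1–2–5 is a cycle in G, G is not acyclic. Forests are exactly the graphs of treewidth ≤ 1, so tw(G) ≥ 2. Therefore the treewidth is 2.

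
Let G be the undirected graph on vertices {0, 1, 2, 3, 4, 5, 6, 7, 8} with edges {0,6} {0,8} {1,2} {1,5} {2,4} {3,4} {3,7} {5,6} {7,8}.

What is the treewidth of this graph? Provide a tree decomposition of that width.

Treewidth 2.
One such decomposition:
Bags: B1 = {1, 5, 6}  B2 = {1, 2, 6}  B3 = {2, 4, 6}  B4 = {3, 4, 6}  B5 = {3, 6, 7}  B6 = {6, 7, 8}  B7 = {0, 6, 8}
Tree: B1–B2, B2–B3, B3–B4, B4–B5, B5–B6, B6–B7

Each bag holds 3 vertices, so the decomposition has width 2, which upper-bounds the treewidth. Since 6–5–1–2–4–3–7–8–0–6 is a cycle in G, G is not acyclic. Forests are exactly the graphs of treewidth ≤ 1, so tw(G) ≥ 2. Hence tw(G) = 2 exactly.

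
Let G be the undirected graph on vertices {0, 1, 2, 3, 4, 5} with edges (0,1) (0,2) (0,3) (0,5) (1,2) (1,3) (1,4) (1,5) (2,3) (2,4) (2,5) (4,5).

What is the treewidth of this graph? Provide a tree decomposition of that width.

Every bag has size at most 4, so the width is 4 − 1 = 3 and tw(G) ≤ 3. On the other hand G contains the 4-clique {0, 1, 2, 3}. A clique must lie in a single bag of any decomposition, so no decomposition can have width below 3. Combining the bounds, tw(G) = 3.

Treewidth 3.
Bags: B1 = {0, 1, 2, 3}  B2 = {0, 1, 2, 5}  B3 = {1, 2, 4, 5}
Tree: B1–B2, B2–B3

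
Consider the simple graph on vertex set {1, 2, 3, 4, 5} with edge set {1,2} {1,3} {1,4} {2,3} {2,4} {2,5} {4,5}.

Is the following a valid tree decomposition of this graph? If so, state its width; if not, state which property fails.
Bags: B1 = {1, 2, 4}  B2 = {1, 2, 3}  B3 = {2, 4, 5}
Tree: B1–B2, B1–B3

Yes; width 2.

Vertex coverage: the bags together contain {1, 2, 3, 4, 5}, the full vertex set. Edge coverage: each edge of G has both endpoints in at least one bag. Running intersection: for every vertex, the bags containing it form a connected subtree. All three properties hold, so this is a valid tree decomposition of width max|bag| − 1 = 2, and hence tw(G) ≤ 2.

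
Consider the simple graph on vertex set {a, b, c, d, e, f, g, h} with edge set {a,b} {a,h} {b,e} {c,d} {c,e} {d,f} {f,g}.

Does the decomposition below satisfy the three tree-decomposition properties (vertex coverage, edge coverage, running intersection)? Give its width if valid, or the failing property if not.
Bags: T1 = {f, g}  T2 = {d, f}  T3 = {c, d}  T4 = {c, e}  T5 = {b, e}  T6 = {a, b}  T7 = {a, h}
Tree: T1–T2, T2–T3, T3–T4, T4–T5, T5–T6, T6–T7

Yes; width 1.

Vertex coverage: the bags together contain {a, b, c, d, e, f, g, h}, the full vertex set. Edge coverage: each edge of G has both endpoints in at least one bag. Running intersection: for every vertex, the bags containing it form a connected subtree. All three properties hold, so this is a valid tree decomposition of width max|bag| − 1 = 1, and hence tw(G) ≤ 1.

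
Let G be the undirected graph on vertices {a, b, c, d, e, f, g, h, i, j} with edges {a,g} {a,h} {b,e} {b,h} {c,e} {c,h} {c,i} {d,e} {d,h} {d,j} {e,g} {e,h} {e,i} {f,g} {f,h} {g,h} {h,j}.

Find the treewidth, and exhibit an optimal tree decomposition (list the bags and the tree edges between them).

Each bag holds 3 vertices, so the decomposition has width 2, which upper-bounds the treewidth. On the other hand G contains the 3-clique {a, g, h}. A clique must lie in a single bag of any decomposition, so no decomposition can have width below 2. Hence tw(G) = 2 exactly.

Treewidth 2.
One optimal decomposition is:
Bags: B1 = {d, e, h}  B2 = {e, g, h}  B3 = {a, g, h}  B4 = {c, e, h}  B5 = {d, h, j}  B6 = {c, e, i}  B7 = {b, e, h}  B8 = {f, g, h}
Tree: B1–B2, B2–B3, B2–B4, B1–B5, B4–B6, B4–B7, B3–B8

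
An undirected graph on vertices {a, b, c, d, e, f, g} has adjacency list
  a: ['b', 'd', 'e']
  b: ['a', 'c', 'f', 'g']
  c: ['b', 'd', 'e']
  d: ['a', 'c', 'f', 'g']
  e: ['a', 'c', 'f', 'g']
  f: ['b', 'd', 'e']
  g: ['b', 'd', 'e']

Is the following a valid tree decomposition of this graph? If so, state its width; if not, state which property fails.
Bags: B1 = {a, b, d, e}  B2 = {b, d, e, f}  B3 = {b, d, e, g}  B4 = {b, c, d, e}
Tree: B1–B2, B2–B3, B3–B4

Vertex coverage: the bags together contain {a, b, c, d, e, f, g}, the full vertex set. Edge coverage: each edge of G has both endpoints in at least one bag. Running intersection: for every vertex, the bags containing it form a connected subtree. All three properties hold, so this is a valid tree decomposition of width max|bag| − 1 = 3, and hence tw(G) ≤ 3.

Yes; width 3.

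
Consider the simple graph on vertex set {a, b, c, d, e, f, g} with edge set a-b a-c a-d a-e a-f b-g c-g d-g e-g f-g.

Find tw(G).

2

A width-2 tree decomposition is:
Bags: B1 = {a, c, g}  B2 = {a, b, g}  B3 = {a, e, g}  B4 = {a, f, g}  B5 = {a, d, g}
Tree: B1–B2, B2–B3, B3–B4, B4–B5
Each bag holds 3 vertices, so the decomposition has width 2, which upper-bounds the treewidth. For the lower bound, G contains the cycle a–c–g–b–a, so G is not a forest; only forests have treewidth ≤ 1, hence tw(G) ≥ 2. Therefore the treewidth is 2.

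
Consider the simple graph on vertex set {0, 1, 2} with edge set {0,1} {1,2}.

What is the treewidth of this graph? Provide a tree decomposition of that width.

Treewidth 1.
Bags: B1 = {0, 1}  B2 = {1, 2}
Tree: B1–B2

The largest bag has 2 vertices, giving width 1; this decomposition certifies tw(G) ≤ 1. Any graph with an edge has treewidth ≥ 1, and G has the edge 0–1. Hence tw(G) = 1 exactly.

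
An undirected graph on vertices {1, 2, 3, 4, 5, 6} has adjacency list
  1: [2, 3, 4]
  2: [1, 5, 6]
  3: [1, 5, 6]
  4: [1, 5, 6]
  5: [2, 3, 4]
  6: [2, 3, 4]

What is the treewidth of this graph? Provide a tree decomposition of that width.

Treewidth 3.
One optimal decomposition is:
Bags: B1 = {1, 2, 3, 4}  B2 = {2, 3, 4, 6}  B3 = {2, 3, 4, 5}
Tree: B1–B2, B2–B3

Each bag holds 4 vertices, so the decomposition has width 3, which upper-bounds the treewidth. For the lower bound: the 4 vertex sets {1,3}, {2,6}, {4}, {5} are disjoint, each induces a connected subgraph, and every pair is joined by at least one edge of G. Contracting each set to a single vertex therefore yields K_{4} as a minor, and since treewidth is minor-monotone, tw(G) ≥ tw(K_{4}) = 3. Combining the bounds, tw(G) = 3.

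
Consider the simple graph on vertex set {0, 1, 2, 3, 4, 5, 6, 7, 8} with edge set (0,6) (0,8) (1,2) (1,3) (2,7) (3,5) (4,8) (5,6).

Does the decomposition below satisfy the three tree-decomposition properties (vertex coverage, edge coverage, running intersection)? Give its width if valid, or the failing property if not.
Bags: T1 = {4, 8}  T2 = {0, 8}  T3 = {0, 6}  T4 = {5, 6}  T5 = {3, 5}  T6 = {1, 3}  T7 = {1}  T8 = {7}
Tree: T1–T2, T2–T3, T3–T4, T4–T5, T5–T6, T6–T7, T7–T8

A tree decomposition must satisfy three properties: every vertex lies in some bag; for every edge, both endpoints lie together in some bag; and for every vertex, the bags containing it form a connected subtree. Here vertex 2 appears in no bag, so the decomposition is invalid.

No — vertex 2 appears in no bag.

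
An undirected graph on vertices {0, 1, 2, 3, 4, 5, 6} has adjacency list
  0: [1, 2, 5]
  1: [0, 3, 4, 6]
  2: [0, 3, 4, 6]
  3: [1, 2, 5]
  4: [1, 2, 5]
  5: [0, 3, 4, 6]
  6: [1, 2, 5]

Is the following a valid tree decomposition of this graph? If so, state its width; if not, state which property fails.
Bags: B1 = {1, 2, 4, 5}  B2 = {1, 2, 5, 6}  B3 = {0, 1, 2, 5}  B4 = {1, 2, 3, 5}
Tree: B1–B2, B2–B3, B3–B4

Yes; width 3.

Checking the three conditions: (i) the bags cover all of {0, 1, 2, 3, 4, 5, 6}; (ii) for each edge, some bag contains both endpoints; (iii) the bags containing any fixed vertex form a subtree. All hold, so the decomposition is valid with width 4 − 1 = 3.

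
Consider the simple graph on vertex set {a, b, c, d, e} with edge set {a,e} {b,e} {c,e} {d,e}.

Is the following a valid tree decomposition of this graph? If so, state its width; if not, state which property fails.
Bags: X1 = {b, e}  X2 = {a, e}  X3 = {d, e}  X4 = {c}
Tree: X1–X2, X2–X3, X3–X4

No — edge (e,c) lies in no bag.

A tree decomposition must satisfy three properties: every vertex lies in some bag; for every edge, both endpoints lie together in some bag; and for every vertex, the bags containing it form a connected subtree. Here edge (e,c) lies in no bag, so the decomposition is invalid.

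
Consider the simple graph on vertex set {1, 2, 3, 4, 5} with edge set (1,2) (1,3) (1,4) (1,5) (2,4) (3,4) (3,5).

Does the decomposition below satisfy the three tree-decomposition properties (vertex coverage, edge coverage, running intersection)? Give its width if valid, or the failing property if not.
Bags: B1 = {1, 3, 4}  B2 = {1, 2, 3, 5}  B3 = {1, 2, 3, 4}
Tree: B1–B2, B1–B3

A tree decomposition must satisfy three properties: every vertex lies in some bag; for every edge, both endpoints lie together in some bag; and for every vertex, the bags containing it form a connected subtree. Here bags containing vertex 2 are not connected in the tree, so the decomposition is invalid.

No — bags containing vertex 2 are not connected in the tree.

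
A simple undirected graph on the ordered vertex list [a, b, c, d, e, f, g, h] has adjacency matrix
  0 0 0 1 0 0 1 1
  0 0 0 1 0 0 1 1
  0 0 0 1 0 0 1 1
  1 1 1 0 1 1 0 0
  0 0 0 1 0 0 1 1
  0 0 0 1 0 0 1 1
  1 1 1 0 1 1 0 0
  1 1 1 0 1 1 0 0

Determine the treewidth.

A width-3 tree decomposition is:
Bags: B1 = {b, d, g, h}  B2 = {a, d, g, h}  B3 = {c, d, g, h}  B4 = {d, f, g, h}  B5 = {d, e, g, h}
Tree: B1–B2, B2–B3, B3–B4, B4–B5
Every bag has size at most 4, so the width is 4 − 1 = 3 and tw(G) ≤ 3. For the lower bound: the 4 vertex sets {b,g}, {a,d}, {h}, {c} are disjoint, each induces a connected subgraph, and every pair is joined by at least one edge of G. Contracting each set to a single vertex therefore yields K_{4} as a minor, and since treewidth is minor-monotone, tw(G) ≥ tw(K_{4}) = 3. The upper and lower bounds meet at 3, so that is the treewidth.

3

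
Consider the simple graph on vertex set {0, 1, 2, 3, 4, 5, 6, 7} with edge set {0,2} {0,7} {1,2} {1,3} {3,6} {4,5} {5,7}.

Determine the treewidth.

A width-1 tree decomposition is:
Bags: B1 = {4, 5}  B2 = {5, 7}  B3 = {0, 7}  B4 = {0, 2}  B5 = {1, 2}  B6 = {1, 3}  B7 = {3, 6}
Tree: B1–B2, B2–B3, B3–B4, B4–B5, B5–B6, B6–B7
The largest bag has 2 vertices, giving width 1; this decomposition certifies tw(G) ≤ 1. Since G has at least one edge (e.g. 4–5), it is not an edgeless graph, so tw(G) ≥ 1. Therefore the treewidth is 1.

1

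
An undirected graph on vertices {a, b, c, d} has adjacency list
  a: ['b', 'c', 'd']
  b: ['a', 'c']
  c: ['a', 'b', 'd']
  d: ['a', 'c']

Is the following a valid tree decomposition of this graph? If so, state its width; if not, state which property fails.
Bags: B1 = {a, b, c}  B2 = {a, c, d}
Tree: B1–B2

Yes; width 2.

Every vertex of G appears in some bag (union = {a, b, c, d}); every edge is covered by a bag; and for each vertex v the set of bags containing v is connected in the bag tree. The decomposition is therefore valid. The largest bag has 3 vertices, so the width is 2.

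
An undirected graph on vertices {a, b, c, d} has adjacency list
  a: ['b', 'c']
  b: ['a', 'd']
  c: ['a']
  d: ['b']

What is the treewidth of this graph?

A width-1 tree decomposition is:
Bags: B1 = {a, b}  B2 = {a, c}  B3 = {b, d}
Tree: B1–B2, B1–B3
The largest bag has 2 vertices, giving width 1; this decomposition certifies tw(G) ≤ 1. Since G has at least one edge (e.g. a–b), it is not an edgeless graph, so tw(G) ≥ 1. Combining the bounds, tw(G) = 1.

1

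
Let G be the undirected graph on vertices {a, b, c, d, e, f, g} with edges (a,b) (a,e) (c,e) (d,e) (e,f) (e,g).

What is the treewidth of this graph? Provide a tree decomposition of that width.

Treewidth 1.
One such decomposition:
Bags: B1 = {a, e}  B2 = {e, f}  B3 = {e, g}  B4 = {a, b}  B5 = {d, e}  B6 = {c, e}
Tree: B1–B2, B1–B3, B1–B4, B1–B5, B2–B6

Each bag holds 2 vertices, so the decomposition has width 1, which upper-bounds the treewidth. Since G has at least one edge (e.g. a–e), it is not an edgeless graph, so tw(G) ≥ 1. Hence tw(G) = 1 exactly.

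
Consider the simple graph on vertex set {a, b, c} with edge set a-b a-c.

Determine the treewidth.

1

A width-1 tree decomposition is:
Bags: B1 = {a, c}  B2 = {a, b}
Tree: B1–B2
Each bag holds 2 vertices, so the decomposition has width 1, which upper-bounds the treewidth. G has an edge, so its treewidth is at least 1. Combining the bounds, tw(G) = 1.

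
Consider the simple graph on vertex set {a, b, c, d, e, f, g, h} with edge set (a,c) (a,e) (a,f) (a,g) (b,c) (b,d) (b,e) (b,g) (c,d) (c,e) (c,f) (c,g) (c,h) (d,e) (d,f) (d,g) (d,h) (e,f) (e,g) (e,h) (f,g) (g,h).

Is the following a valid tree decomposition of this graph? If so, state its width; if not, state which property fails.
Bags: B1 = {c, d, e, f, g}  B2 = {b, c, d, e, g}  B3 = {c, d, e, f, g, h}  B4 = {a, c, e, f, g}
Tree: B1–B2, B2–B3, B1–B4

A tree decomposition must satisfy three properties: every vertex lies in some bag; for every edge, both endpoints lie together in some bag; and for every vertex, the bags containing it form a connected subtree. Here bags containing vertex f are not connected in the tree, so the decomposition is invalid.

No — bags containing vertex f are not connected in the tree.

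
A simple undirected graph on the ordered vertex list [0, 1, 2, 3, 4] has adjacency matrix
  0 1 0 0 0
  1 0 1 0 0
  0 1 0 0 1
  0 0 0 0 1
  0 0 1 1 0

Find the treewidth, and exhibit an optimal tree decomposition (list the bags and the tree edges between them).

Treewidth 1.
One such decomposition:
Bags: B1 = {2, 4}  B2 = {3, 4}  B3 = {1, 2}  B4 = {0, 1}
Tree: B1–B2, B1–B3, B3–B4

Every bag has size at most 2, so the width is 2 − 1 = 1 and tw(G) ≤ 1. G has an edge, so its treewidth is at least 1. Therefore the treewidth is 1.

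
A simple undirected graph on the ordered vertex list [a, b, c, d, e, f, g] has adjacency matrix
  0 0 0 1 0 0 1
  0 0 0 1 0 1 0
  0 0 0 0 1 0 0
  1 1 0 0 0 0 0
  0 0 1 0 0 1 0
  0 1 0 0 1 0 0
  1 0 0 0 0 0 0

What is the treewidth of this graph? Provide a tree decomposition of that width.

Each bag holds 2 vertices, so the decomposition has width 1, which upper-bounds the treewidth. Since G has at least one edge (e.g. g–a), it is not an edgeless graph, so tw(G) ≥ 1. The upper and lower bounds meet at 1, so that is the treewidth.

Treewidth 1.
Bags: B1 = {a, g}  B2 = {a, d}  B3 = {b, d}  B4 = {b, f}  B5 = {e, f}  B6 = {c, e}
Tree: B1–B2, B2–B3, B3–B4, B4–B5, B5–B6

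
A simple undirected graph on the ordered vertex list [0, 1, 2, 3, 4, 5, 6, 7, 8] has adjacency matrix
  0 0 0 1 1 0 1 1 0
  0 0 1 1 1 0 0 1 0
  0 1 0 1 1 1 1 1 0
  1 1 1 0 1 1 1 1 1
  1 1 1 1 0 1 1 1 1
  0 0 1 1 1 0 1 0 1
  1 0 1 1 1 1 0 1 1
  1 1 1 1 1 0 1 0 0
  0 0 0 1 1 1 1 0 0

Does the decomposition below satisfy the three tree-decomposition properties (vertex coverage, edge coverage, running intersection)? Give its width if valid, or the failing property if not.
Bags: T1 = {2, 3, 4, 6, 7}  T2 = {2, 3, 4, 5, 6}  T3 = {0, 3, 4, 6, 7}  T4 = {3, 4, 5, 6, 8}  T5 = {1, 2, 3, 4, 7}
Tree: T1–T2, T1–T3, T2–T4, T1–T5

Yes; width 4.

Checking the three conditions: (i) the bags cover all of {0, 1, 2, 3, 4, 5, 6, 7, 8}; (ii) for each edge, some bag contains both endpoints; (iii) the bags containing any fixed vertex form a subtree. All hold, so the decomposition is valid with width 5 − 1 = 4.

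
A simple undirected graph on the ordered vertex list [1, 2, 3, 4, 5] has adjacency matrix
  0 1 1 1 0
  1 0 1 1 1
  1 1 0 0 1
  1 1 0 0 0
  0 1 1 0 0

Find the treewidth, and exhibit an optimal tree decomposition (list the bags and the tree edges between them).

Each bag holds 3 vertices, so the decomposition has width 2, which upper-bounds the treewidth. Conversely, {1, 2, 3} is a clique of size 3, and the vertices of any clique must share a bag in every tree decomposition; so some bag has ≥ 3 vertices and tw(G) ≥ 2. Hence tw(G) = 2 exactly.

Treewidth 2.
Bags: B1 = {1, 2, 4}  B2 = {1, 2, 3}  B3 = {2, 3, 5}
Tree: B1–B2, B2–B3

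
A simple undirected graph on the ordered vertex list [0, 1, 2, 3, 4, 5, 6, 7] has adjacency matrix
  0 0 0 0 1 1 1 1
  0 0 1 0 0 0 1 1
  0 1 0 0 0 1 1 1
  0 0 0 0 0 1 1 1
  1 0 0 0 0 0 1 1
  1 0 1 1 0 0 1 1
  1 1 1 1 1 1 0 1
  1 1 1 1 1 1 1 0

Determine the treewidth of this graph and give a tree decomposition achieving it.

The largest bag has 4 vertices, giving width 3; this decomposition certifies tw(G) ≤ 3. Conversely, {1, 2, 6, 7} is a clique of size 4, and the vertices of any clique must share a bag in every tree decomposition; so some bag has ≥ 4 vertices and tw(G) ≥ 3. The upper and lower bounds meet at 3, so that is the treewidth.

Treewidth 3.
One optimal decomposition is:
Bags: B1 = {2, 5, 6, 7}  B2 = {3, 5, 6, 7}  B3 = {1, 2, 6, 7}  B4 = {0, 5, 6, 7}  B5 = {0, 4, 6, 7}
Tree: B1–B2, B1–B3, B2–B4, B4–B5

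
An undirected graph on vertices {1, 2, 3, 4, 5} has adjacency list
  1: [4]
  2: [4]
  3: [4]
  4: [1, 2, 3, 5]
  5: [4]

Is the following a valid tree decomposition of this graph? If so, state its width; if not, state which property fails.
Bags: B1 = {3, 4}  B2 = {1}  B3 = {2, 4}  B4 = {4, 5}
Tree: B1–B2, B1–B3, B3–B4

A tree decomposition must satisfy three properties: every vertex lies in some bag; for every edge, both endpoints lie together in some bag; and for every vertex, the bags containing it form a connected subtree. Here edge (4,1) lies in no bag, so the decomposition is invalid.

No — edge (4,1) lies in no bag.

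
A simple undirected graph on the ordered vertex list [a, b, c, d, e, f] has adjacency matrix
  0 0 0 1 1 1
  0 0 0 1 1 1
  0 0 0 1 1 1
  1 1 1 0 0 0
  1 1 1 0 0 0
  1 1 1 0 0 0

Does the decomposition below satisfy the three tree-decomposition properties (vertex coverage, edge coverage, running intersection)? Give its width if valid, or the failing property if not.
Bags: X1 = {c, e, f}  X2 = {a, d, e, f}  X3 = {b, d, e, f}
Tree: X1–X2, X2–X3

A tree decomposition must satisfy three properties: every vertex lies in some bag; for every edge, both endpoints lie together in some bag; and for every vertex, the bags containing it form a connected subtree. Here edge (d,c) lies in no bag, so the decomposition is invalid.

No — edge (d,c) lies in no bag.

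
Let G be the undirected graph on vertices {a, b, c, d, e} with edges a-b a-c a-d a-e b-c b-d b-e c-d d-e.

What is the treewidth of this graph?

3

A width-3 tree decomposition is:
Bags: B1 = {a, b, c, d}  B2 = {a, b, d, e}
Tree: B1–B2
Each bag holds 4 vertices, so the decomposition has width 3, which upper-bounds the treewidth. For the lower bound, the 4 vertices {a, b, d, e} are pairwise adjacent, and any tree decomposition puts a clique entirely inside one bag — forcing width ≥ 3. The upper and lower bounds meet at 3, so that is the treewidth.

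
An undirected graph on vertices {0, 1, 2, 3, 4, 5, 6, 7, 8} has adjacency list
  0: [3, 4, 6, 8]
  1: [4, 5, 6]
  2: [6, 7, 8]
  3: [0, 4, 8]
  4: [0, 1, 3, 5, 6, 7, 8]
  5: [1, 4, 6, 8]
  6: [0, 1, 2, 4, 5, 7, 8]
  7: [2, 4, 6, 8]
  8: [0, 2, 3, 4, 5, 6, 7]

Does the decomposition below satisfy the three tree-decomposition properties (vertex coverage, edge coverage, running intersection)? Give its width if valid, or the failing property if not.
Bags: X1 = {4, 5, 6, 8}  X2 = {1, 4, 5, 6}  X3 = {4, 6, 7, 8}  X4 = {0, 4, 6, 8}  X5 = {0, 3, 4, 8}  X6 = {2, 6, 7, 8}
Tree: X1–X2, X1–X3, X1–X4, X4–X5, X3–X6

Yes; width 3.

Checking the three conditions: (i) the bags cover all of {0, 1, 2, 3, 4, 5, 6, 7, 8}; (ii) for each edge, some bag contains both endpoints; (iii) the bags containing any fixed vertex form a subtree. All hold, so the decomposition is valid with width 4 − 1 = 3.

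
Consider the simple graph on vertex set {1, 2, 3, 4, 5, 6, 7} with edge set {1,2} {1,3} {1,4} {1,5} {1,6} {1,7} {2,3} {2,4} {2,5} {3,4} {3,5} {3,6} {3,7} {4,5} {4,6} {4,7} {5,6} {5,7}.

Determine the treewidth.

4

A width-4 tree decomposition is:
Bags: B1 = {1, 3, 4, 5, 6}  B2 = {1, 2, 3, 4, 5}  B3 = {1, 3, 4, 5, 7}
Tree: B1–B2, B2–B3
The largest bag has 5 vertices, giving width 4; this decomposition certifies tw(G) ≤ 4. Conversely, {1, 2, 3, 4, 5} is a clique of size 5, and the vertices of any clique must share a bag in every tree decomposition; so some bag has ≥ 5 vertices and tw(G) ≥ 4. The upper and lower bounds meet at 4, so that is the treewidth.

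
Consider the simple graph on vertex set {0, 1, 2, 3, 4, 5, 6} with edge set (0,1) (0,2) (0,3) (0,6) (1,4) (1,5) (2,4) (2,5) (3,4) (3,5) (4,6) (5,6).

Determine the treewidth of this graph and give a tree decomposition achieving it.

Each bag holds 4 vertices, so the decomposition has width 3, which upper-bounds the treewidth. For the lower bound: the 4 vertex sets {0,2}, {3,4}, {5}, {6} are disjoint, each induces a connected subgraph, and every pair is joined by at least one edge of G. Contracting each set to a single vertex therefore yields K_{4} as a minor, and since treewidth is minor-monotone, tw(G) ≥ tw(K_{4}) = 3. Hence tw(G) = 3 exactly.

Treewidth 3.
One such decomposition:
Bags: B1 = {0, 2, 4, 5}  B2 = {0, 3, 4, 5}  B3 = {0, 4, 5, 6}  B4 = {0, 1, 4, 5}
Tree: B1–B2, B2–B3, B3–B4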